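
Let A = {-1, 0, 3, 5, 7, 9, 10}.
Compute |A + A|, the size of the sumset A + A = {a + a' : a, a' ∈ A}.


A + A = {a + a' : a, a' ∈ A}; |A| = 7.
General bounds: 2|A| - 1 ≤ |A + A| ≤ |A|(|A|+1)/2, i.e. 13 ≤ |A + A| ≤ 28.
Lower bound 2|A|-1 is attained iff A is an arithmetic progression.
Enumerate sums a + a' for a ≤ a' (symmetric, so this suffices):
a = -1: -1+-1=-2, -1+0=-1, -1+3=2, -1+5=4, -1+7=6, -1+9=8, -1+10=9
a = 0: 0+0=0, 0+3=3, 0+5=5, 0+7=7, 0+9=9, 0+10=10
a = 3: 3+3=6, 3+5=8, 3+7=10, 3+9=12, 3+10=13
a = 5: 5+5=10, 5+7=12, 5+9=14, 5+10=15
a = 7: 7+7=14, 7+9=16, 7+10=17
a = 9: 9+9=18, 9+10=19
a = 10: 10+10=20
Distinct sums: {-2, -1, 0, 2, 3, 4, 5, 6, 7, 8, 9, 10, 12, 13, 14, 15, 16, 17, 18, 19, 20}
|A + A| = 21

|A + A| = 21


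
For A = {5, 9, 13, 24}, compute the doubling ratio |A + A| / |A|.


|A| = 4.
Compute A + A by enumerating all 16 pairs.
A + A = {10, 14, 18, 22, 26, 29, 33, 37, 48}, so |A + A| = 9.
K = |A + A| / |A| = 9/4 (already in lowest terms) ≈ 2.2500.
Reference: AP of size 4 gives K = 7/4 ≈ 1.7500; a fully generic set of size 4 gives K ≈ 2.5000.

|A| = 4, |A + A| = 9, K = 9/4.


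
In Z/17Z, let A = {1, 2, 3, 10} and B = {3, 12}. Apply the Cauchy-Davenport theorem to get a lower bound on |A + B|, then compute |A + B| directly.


Cauchy-Davenport: |A + B| ≥ min(p, |A| + |B| - 1) for A, B nonempty in Z/pZ.
|A| = 4, |B| = 2, p = 17.
CD lower bound = min(17, 4 + 2 - 1) = min(17, 5) = 5.
Compute A + B mod 17 directly:
a = 1: 1+3=4, 1+12=13
a = 2: 2+3=5, 2+12=14
a = 3: 3+3=6, 3+12=15
a = 10: 10+3=13, 10+12=5
A + B = {4, 5, 6, 13, 14, 15}, so |A + B| = 6.
Verify: 6 ≥ 5? Yes ✓.

CD lower bound = 5, actual |A + B| = 6.


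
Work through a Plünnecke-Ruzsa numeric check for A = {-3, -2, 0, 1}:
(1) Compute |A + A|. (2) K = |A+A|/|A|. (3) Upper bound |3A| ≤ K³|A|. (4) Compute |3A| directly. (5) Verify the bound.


|A| = 4.
Step 1: Compute A + A by enumerating all 16 pairs.
A + A = {-6, -5, -4, -3, -2, -1, 0, 1, 2}, so |A + A| = 9.
Step 2: Doubling constant K = |A + A|/|A| = 9/4 = 9/4 ≈ 2.2500.
Step 3: Plünnecke-Ruzsa gives |3A| ≤ K³·|A| = (2.2500)³ · 4 ≈ 45.5625.
Step 4: Compute 3A = A + A + A directly by enumerating all triples (a,b,c) ∈ A³; |3A| = 13.
Step 5: Check 13 ≤ 45.5625? Yes ✓.

K = 9/4, Plünnecke-Ruzsa bound K³|A| ≈ 45.5625, |3A| = 13, inequality holds.


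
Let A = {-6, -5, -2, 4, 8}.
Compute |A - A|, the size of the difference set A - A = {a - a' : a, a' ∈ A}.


A - A = {a - a' : a, a' ∈ A}; |A| = 5.
Bounds: 2|A|-1 ≤ |A - A| ≤ |A|² - |A| + 1, i.e. 9 ≤ |A - A| ≤ 21.
Note: 0 ∈ A - A always (from a - a). The set is symmetric: if d ∈ A - A then -d ∈ A - A.
Enumerate nonzero differences d = a - a' with a > a' (then include -d):
Positive differences: {1, 3, 4, 6, 9, 10, 13, 14}
Full difference set: {0} ∪ (positive diffs) ∪ (negative diffs).
|A - A| = 1 + 2·8 = 17 (matches direct enumeration: 17).

|A - A| = 17


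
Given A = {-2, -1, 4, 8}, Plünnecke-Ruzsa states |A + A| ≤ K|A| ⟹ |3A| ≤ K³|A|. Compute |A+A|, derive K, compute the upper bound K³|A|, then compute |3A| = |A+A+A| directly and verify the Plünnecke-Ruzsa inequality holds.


|A| = 4.
Step 1: Compute A + A by enumerating all 16 pairs.
A + A = {-4, -3, -2, 2, 3, 6, 7, 8, 12, 16}, so |A + A| = 10.
Step 2: Doubling constant K = |A + A|/|A| = 10/4 = 10/4 ≈ 2.5000.
Step 3: Plünnecke-Ruzsa gives |3A| ≤ K³·|A| = (2.5000)³ · 4 ≈ 62.5000.
Step 4: Compute 3A = A + A + A directly by enumerating all triples (a,b,c) ∈ A³; |3A| = 19.
Step 5: Check 19 ≤ 62.5000? Yes ✓.

K = 10/4, Plünnecke-Ruzsa bound K³|A| ≈ 62.5000, |3A| = 19, inequality holds.


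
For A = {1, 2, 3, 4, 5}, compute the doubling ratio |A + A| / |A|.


|A| = 5.
Compute A + A by enumerating all 25 pairs.
A + A = {2, 3, 4, 5, 6, 7, 8, 9, 10}, so |A + A| = 9.
K = |A + A| / |A| = 9/5 (already in lowest terms) ≈ 1.8000.
Reference: AP of size 5 gives K = 9/5 ≈ 1.8000; a fully generic set of size 5 gives K ≈ 3.0000.

|A| = 5, |A + A| = 9, K = 9/5.


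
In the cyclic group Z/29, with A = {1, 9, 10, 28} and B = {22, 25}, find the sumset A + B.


Work in Z/29Z: reduce every sum a + b modulo 29.
Enumerate all 8 pairs:
a = 1: 1+22=23, 1+25=26
a = 9: 9+22=2, 9+25=5
a = 10: 10+22=3, 10+25=6
a = 28: 28+22=21, 28+25=24
Distinct residues collected: {2, 3, 5, 6, 21, 23, 24, 26}
|A + B| = 8 (out of 29 total residues).

A + B = {2, 3, 5, 6, 21, 23, 24, 26}


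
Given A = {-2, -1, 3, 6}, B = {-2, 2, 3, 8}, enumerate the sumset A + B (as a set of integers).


A + B = {a + b : a ∈ A, b ∈ B}.
Enumerate all |A|·|B| = 4·4 = 16 pairs (a, b) and collect distinct sums.
a = -2: -2+-2=-4, -2+2=0, -2+3=1, -2+8=6
a = -1: -1+-2=-3, -1+2=1, -1+3=2, -1+8=7
a = 3: 3+-2=1, 3+2=5, 3+3=6, 3+8=11
a = 6: 6+-2=4, 6+2=8, 6+3=9, 6+8=14
Collecting distinct sums: A + B = {-4, -3, 0, 1, 2, 4, 5, 6, 7, 8, 9, 11, 14}
|A + B| = 13

A + B = {-4, -3, 0, 1, 2, 4, 5, 6, 7, 8, 9, 11, 14}


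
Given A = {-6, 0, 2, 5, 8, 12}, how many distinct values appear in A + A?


A + A = {a + a' : a, a' ∈ A}; |A| = 6.
General bounds: 2|A| - 1 ≤ |A + A| ≤ |A|(|A|+1)/2, i.e. 11 ≤ |A + A| ≤ 21.
Lower bound 2|A|-1 is attained iff A is an arithmetic progression.
Enumerate sums a + a' for a ≤ a' (symmetric, so this suffices):
a = -6: -6+-6=-12, -6+0=-6, -6+2=-4, -6+5=-1, -6+8=2, -6+12=6
a = 0: 0+0=0, 0+2=2, 0+5=5, 0+8=8, 0+12=12
a = 2: 2+2=4, 2+5=7, 2+8=10, 2+12=14
a = 5: 5+5=10, 5+8=13, 5+12=17
a = 8: 8+8=16, 8+12=20
a = 12: 12+12=24
Distinct sums: {-12, -6, -4, -1, 0, 2, 4, 5, 6, 7, 8, 10, 12, 13, 14, 16, 17, 20, 24}
|A + A| = 19

|A + A| = 19


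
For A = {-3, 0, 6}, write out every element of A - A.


A - A = {a - a' : a, a' ∈ A}.
Compute a - a' for each ordered pair (a, a'):
a = -3: -3--3=0, -3-0=-3, -3-6=-9
a = 0: 0--3=3, 0-0=0, 0-6=-6
a = 6: 6--3=9, 6-0=6, 6-6=0
Collecting distinct values (and noting 0 appears from a-a):
A - A = {-9, -6, -3, 0, 3, 6, 9}
|A - A| = 7

A - A = {-9, -6, -3, 0, 3, 6, 9}


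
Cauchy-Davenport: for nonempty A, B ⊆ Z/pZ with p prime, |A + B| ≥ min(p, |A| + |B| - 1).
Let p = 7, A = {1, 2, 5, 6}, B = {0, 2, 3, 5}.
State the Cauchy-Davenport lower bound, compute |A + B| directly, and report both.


Cauchy-Davenport: |A + B| ≥ min(p, |A| + |B| - 1) for A, B nonempty in Z/pZ.
|A| = 4, |B| = 4, p = 7.
CD lower bound = min(7, 4 + 4 - 1) = min(7, 7) = 7.
Compute A + B mod 7 directly:
a = 1: 1+0=1, 1+2=3, 1+3=4, 1+5=6
a = 2: 2+0=2, 2+2=4, 2+3=5, 2+5=0
a = 5: 5+0=5, 5+2=0, 5+3=1, 5+5=3
a = 6: 6+0=6, 6+2=1, 6+3=2, 6+5=4
A + B = {0, 1, 2, 3, 4, 5, 6}, so |A + B| = 7.
Verify: 7 ≥ 7? Yes ✓.

CD lower bound = 7, actual |A + B| = 7.


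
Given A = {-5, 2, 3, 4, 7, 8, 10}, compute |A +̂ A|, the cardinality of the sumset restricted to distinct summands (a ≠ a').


Restricted sumset: A +̂ A = {a + a' : a ∈ A, a' ∈ A, a ≠ a'}.
Equivalently, take A + A and drop any sum 2a that is achievable ONLY as a + a for a ∈ A (i.e. sums representable only with equal summands).
Enumerate pairs (a, a') with a < a' (symmetric, so each unordered pair gives one sum; this covers all a ≠ a'):
  -5 + 2 = -3
  -5 + 3 = -2
  -5 + 4 = -1
  -5 + 7 = 2
  -5 + 8 = 3
  -5 + 10 = 5
  2 + 3 = 5
  2 + 4 = 6
  2 + 7 = 9
  2 + 8 = 10
  2 + 10 = 12
  3 + 4 = 7
  3 + 7 = 10
  3 + 8 = 11
  3 + 10 = 13
  4 + 7 = 11
  4 + 8 = 12
  4 + 10 = 14
  7 + 8 = 15
  7 + 10 = 17
  8 + 10 = 18
Collected distinct sums: {-3, -2, -1, 2, 3, 5, 6, 7, 9, 10, 11, 12, 13, 14, 15, 17, 18}
|A +̂ A| = 17
(Reference bound: |A +̂ A| ≥ 2|A| - 3 for |A| ≥ 2, with |A| = 7 giving ≥ 11.)

|A +̂ A| = 17


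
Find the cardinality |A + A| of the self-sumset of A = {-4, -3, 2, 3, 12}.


A + A = {a + a' : a, a' ∈ A}; |A| = 5.
General bounds: 2|A| - 1 ≤ |A + A| ≤ |A|(|A|+1)/2, i.e. 9 ≤ |A + A| ≤ 15.
Lower bound 2|A|-1 is attained iff A is an arithmetic progression.
Enumerate sums a + a' for a ≤ a' (symmetric, so this suffices):
a = -4: -4+-4=-8, -4+-3=-7, -4+2=-2, -4+3=-1, -4+12=8
a = -3: -3+-3=-6, -3+2=-1, -3+3=0, -3+12=9
a = 2: 2+2=4, 2+3=5, 2+12=14
a = 3: 3+3=6, 3+12=15
a = 12: 12+12=24
Distinct sums: {-8, -7, -6, -2, -1, 0, 4, 5, 6, 8, 9, 14, 15, 24}
|A + A| = 14

|A + A| = 14


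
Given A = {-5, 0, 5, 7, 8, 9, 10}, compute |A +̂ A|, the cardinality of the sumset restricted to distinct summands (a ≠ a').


Restricted sumset: A +̂ A = {a + a' : a ∈ A, a' ∈ A, a ≠ a'}.
Equivalently, take A + A and drop any sum 2a that is achievable ONLY as a + a for a ∈ A (i.e. sums representable only with equal summands).
Enumerate pairs (a, a') with a < a' (symmetric, so each unordered pair gives one sum; this covers all a ≠ a'):
  -5 + 0 = -5
  -5 + 5 = 0
  -5 + 7 = 2
  -5 + 8 = 3
  -5 + 9 = 4
  -5 + 10 = 5
  0 + 5 = 5
  0 + 7 = 7
  0 + 8 = 8
  0 + 9 = 9
  0 + 10 = 10
  5 + 7 = 12
  5 + 8 = 13
  5 + 9 = 14
  5 + 10 = 15
  7 + 8 = 15
  7 + 9 = 16
  7 + 10 = 17
  8 + 9 = 17
  8 + 10 = 18
  9 + 10 = 19
Collected distinct sums: {-5, 0, 2, 3, 4, 5, 7, 8, 9, 10, 12, 13, 14, 15, 16, 17, 18, 19}
|A +̂ A| = 18
(Reference bound: |A +̂ A| ≥ 2|A| - 3 for |A| ≥ 2, with |A| = 7 giving ≥ 11.)

|A +̂ A| = 18


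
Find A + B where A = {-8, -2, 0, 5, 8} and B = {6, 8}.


A + B = {a + b : a ∈ A, b ∈ B}.
Enumerate all |A|·|B| = 5·2 = 10 pairs (a, b) and collect distinct sums.
a = -8: -8+6=-2, -8+8=0
a = -2: -2+6=4, -2+8=6
a = 0: 0+6=6, 0+8=8
a = 5: 5+6=11, 5+8=13
a = 8: 8+6=14, 8+8=16
Collecting distinct sums: A + B = {-2, 0, 4, 6, 8, 11, 13, 14, 16}
|A + B| = 9

A + B = {-2, 0, 4, 6, 8, 11, 13, 14, 16}


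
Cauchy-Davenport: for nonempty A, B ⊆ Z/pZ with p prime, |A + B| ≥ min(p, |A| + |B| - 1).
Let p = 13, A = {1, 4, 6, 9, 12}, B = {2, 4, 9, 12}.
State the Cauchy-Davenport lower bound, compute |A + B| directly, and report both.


Cauchy-Davenport: |A + B| ≥ min(p, |A| + |B| - 1) for A, B nonempty in Z/pZ.
|A| = 5, |B| = 4, p = 13.
CD lower bound = min(13, 5 + 4 - 1) = min(13, 8) = 8.
Compute A + B mod 13 directly:
a = 1: 1+2=3, 1+4=5, 1+9=10, 1+12=0
a = 4: 4+2=6, 4+4=8, 4+9=0, 4+12=3
a = 6: 6+2=8, 6+4=10, 6+9=2, 6+12=5
a = 9: 9+2=11, 9+4=0, 9+9=5, 9+12=8
a = 12: 12+2=1, 12+4=3, 12+9=8, 12+12=11
A + B = {0, 1, 2, 3, 5, 6, 8, 10, 11}, so |A + B| = 9.
Verify: 9 ≥ 8? Yes ✓.

CD lower bound = 8, actual |A + B| = 9.


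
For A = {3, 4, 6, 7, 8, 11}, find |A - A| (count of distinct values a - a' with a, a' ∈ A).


A - A = {a - a' : a, a' ∈ A}; |A| = 6.
Bounds: 2|A|-1 ≤ |A - A| ≤ |A|² - |A| + 1, i.e. 11 ≤ |A - A| ≤ 31.
Note: 0 ∈ A - A always (from a - a). The set is symmetric: if d ∈ A - A then -d ∈ A - A.
Enumerate nonzero differences d = a - a' with a > a' (then include -d):
Positive differences: {1, 2, 3, 4, 5, 7, 8}
Full difference set: {0} ∪ (positive diffs) ∪ (negative diffs).
|A - A| = 1 + 2·7 = 15 (matches direct enumeration: 15).

|A - A| = 15


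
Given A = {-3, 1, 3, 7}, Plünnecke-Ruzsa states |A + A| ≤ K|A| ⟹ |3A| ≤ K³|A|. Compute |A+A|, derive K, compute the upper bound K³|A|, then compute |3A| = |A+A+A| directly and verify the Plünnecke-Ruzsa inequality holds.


|A| = 4.
Step 1: Compute A + A by enumerating all 16 pairs.
A + A = {-6, -2, 0, 2, 4, 6, 8, 10, 14}, so |A + A| = 9.
Step 2: Doubling constant K = |A + A|/|A| = 9/4 = 9/4 ≈ 2.2500.
Step 3: Plünnecke-Ruzsa gives |3A| ≤ K³·|A| = (2.2500)³ · 4 ≈ 45.5625.
Step 4: Compute 3A = A + A + A directly by enumerating all triples (a,b,c) ∈ A³; |3A| = 14.
Step 5: Check 14 ≤ 45.5625? Yes ✓.

K = 9/4, Plünnecke-Ruzsa bound K³|A| ≈ 45.5625, |3A| = 14, inequality holds.


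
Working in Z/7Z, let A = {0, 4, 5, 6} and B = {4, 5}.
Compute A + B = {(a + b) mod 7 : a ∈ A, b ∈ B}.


Work in Z/7Z: reduce every sum a + b modulo 7.
Enumerate all 8 pairs:
a = 0: 0+4=4, 0+5=5
a = 4: 4+4=1, 4+5=2
a = 5: 5+4=2, 5+5=3
a = 6: 6+4=3, 6+5=4
Distinct residues collected: {1, 2, 3, 4, 5}
|A + B| = 5 (out of 7 total residues).

A + B = {1, 2, 3, 4, 5}


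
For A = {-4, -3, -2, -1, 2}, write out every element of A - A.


A - A = {a - a' : a, a' ∈ A}.
Compute a - a' for each ordered pair (a, a'):
a = -4: -4--4=0, -4--3=-1, -4--2=-2, -4--1=-3, -4-2=-6
a = -3: -3--4=1, -3--3=0, -3--2=-1, -3--1=-2, -3-2=-5
a = -2: -2--4=2, -2--3=1, -2--2=0, -2--1=-1, -2-2=-4
a = -1: -1--4=3, -1--3=2, -1--2=1, -1--1=0, -1-2=-3
a = 2: 2--4=6, 2--3=5, 2--2=4, 2--1=3, 2-2=0
Collecting distinct values (and noting 0 appears from a-a):
A - A = {-6, -5, -4, -3, -2, -1, 0, 1, 2, 3, 4, 5, 6}
|A - A| = 13

A - A = {-6, -5, -4, -3, -2, -1, 0, 1, 2, 3, 4, 5, 6}


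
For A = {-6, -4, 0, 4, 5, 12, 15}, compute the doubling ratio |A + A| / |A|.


|A| = 7.
Compute A + A by enumerating all 49 pairs.
A + A = {-12, -10, -8, -6, -4, -2, -1, 0, 1, 4, 5, 6, 8, 9, 10, 11, 12, 15, 16, 17, 19, 20, 24, 27, 30}, so |A + A| = 25.
K = |A + A| / |A| = 25/7 (already in lowest terms) ≈ 3.5714.
Reference: AP of size 7 gives K = 13/7 ≈ 1.8571; a fully generic set of size 7 gives K ≈ 4.0000.

|A| = 7, |A + A| = 25, K = 25/7.


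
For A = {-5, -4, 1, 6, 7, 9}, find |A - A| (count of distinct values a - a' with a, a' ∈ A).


A - A = {a - a' : a, a' ∈ A}; |A| = 6.
Bounds: 2|A|-1 ≤ |A - A| ≤ |A|² - |A| + 1, i.e. 11 ≤ |A - A| ≤ 31.
Note: 0 ∈ A - A always (from a - a). The set is symmetric: if d ∈ A - A then -d ∈ A - A.
Enumerate nonzero differences d = a - a' with a > a' (then include -d):
Positive differences: {1, 2, 3, 5, 6, 8, 10, 11, 12, 13, 14}
Full difference set: {0} ∪ (positive diffs) ∪ (negative diffs).
|A - A| = 1 + 2·11 = 23 (matches direct enumeration: 23).

|A - A| = 23


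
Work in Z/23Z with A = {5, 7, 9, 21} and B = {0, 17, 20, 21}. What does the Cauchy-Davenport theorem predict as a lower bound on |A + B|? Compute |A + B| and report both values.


Cauchy-Davenport: |A + B| ≥ min(p, |A| + |B| - 1) for A, B nonempty in Z/pZ.
|A| = 4, |B| = 4, p = 23.
CD lower bound = min(23, 4 + 4 - 1) = min(23, 7) = 7.
Compute A + B mod 23 directly:
a = 5: 5+0=5, 5+17=22, 5+20=2, 5+21=3
a = 7: 7+0=7, 7+17=1, 7+20=4, 7+21=5
a = 9: 9+0=9, 9+17=3, 9+20=6, 9+21=7
a = 21: 21+0=21, 21+17=15, 21+20=18, 21+21=19
A + B = {1, 2, 3, 4, 5, 6, 7, 9, 15, 18, 19, 21, 22}, so |A + B| = 13.
Verify: 13 ≥ 7? Yes ✓.

CD lower bound = 7, actual |A + B| = 13.


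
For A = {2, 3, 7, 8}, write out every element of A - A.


A - A = {a - a' : a, a' ∈ A}.
Compute a - a' for each ordered pair (a, a'):
a = 2: 2-2=0, 2-3=-1, 2-7=-5, 2-8=-6
a = 3: 3-2=1, 3-3=0, 3-7=-4, 3-8=-5
a = 7: 7-2=5, 7-3=4, 7-7=0, 7-8=-1
a = 8: 8-2=6, 8-3=5, 8-7=1, 8-8=0
Collecting distinct values (and noting 0 appears from a-a):
A - A = {-6, -5, -4, -1, 0, 1, 4, 5, 6}
|A - A| = 9

A - A = {-6, -5, -4, -1, 0, 1, 4, 5, 6}


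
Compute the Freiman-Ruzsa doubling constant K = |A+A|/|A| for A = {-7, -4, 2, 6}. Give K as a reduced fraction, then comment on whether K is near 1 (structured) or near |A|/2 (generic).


|A| = 4.
Compute A + A by enumerating all 16 pairs.
A + A = {-14, -11, -8, -5, -2, -1, 2, 4, 8, 12}, so |A + A| = 10.
K = |A + A| / |A| = 10/4 = 5/2 ≈ 2.5000.
Reference: AP of size 4 gives K = 7/4 ≈ 1.7500; a fully generic set of size 4 gives K ≈ 2.5000.

|A| = 4, |A + A| = 10, K = 10/4 = 5/2.


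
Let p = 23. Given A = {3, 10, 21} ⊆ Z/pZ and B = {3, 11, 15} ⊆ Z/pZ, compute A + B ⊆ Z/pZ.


Work in Z/23Z: reduce every sum a + b modulo 23.
Enumerate all 9 pairs:
a = 3: 3+3=6, 3+11=14, 3+15=18
a = 10: 10+3=13, 10+11=21, 10+15=2
a = 21: 21+3=1, 21+11=9, 21+15=13
Distinct residues collected: {1, 2, 6, 9, 13, 14, 18, 21}
|A + B| = 8 (out of 23 total residues).

A + B = {1, 2, 6, 9, 13, 14, 18, 21}


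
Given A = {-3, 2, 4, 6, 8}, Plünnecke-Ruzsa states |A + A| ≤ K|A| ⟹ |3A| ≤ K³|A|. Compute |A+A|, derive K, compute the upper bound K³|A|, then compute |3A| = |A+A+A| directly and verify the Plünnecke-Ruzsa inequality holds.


|A| = 5.
Step 1: Compute A + A by enumerating all 25 pairs.
A + A = {-6, -1, 1, 3, 4, 5, 6, 8, 10, 12, 14, 16}, so |A + A| = 12.
Step 2: Doubling constant K = |A + A|/|A| = 12/5 = 12/5 ≈ 2.4000.
Step 3: Plünnecke-Ruzsa gives |3A| ≤ K³·|A| = (2.4000)³ · 5 ≈ 69.1200.
Step 4: Compute 3A = A + A + A directly by enumerating all triples (a,b,c) ∈ A³; |3A| = 22.
Step 5: Check 22 ≤ 69.1200? Yes ✓.

K = 12/5, Plünnecke-Ruzsa bound K³|A| ≈ 69.1200, |3A| = 22, inequality holds.


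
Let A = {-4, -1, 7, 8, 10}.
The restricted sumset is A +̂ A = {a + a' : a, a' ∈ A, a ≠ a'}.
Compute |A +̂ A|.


Restricted sumset: A +̂ A = {a + a' : a ∈ A, a' ∈ A, a ≠ a'}.
Equivalently, take A + A and drop any sum 2a that is achievable ONLY as a + a for a ∈ A (i.e. sums representable only with equal summands).
Enumerate pairs (a, a') with a < a' (symmetric, so each unordered pair gives one sum; this covers all a ≠ a'):
  -4 + -1 = -5
  -4 + 7 = 3
  -4 + 8 = 4
  -4 + 10 = 6
  -1 + 7 = 6
  -1 + 8 = 7
  -1 + 10 = 9
  7 + 8 = 15
  7 + 10 = 17
  8 + 10 = 18
Collected distinct sums: {-5, 3, 4, 6, 7, 9, 15, 17, 18}
|A +̂ A| = 9
(Reference bound: |A +̂ A| ≥ 2|A| - 3 for |A| ≥ 2, with |A| = 5 giving ≥ 7.)

|A +̂ A| = 9


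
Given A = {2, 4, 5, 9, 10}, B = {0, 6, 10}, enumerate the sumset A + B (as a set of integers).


A + B = {a + b : a ∈ A, b ∈ B}.
Enumerate all |A|·|B| = 5·3 = 15 pairs (a, b) and collect distinct sums.
a = 2: 2+0=2, 2+6=8, 2+10=12
a = 4: 4+0=4, 4+6=10, 4+10=14
a = 5: 5+0=5, 5+6=11, 5+10=15
a = 9: 9+0=9, 9+6=15, 9+10=19
a = 10: 10+0=10, 10+6=16, 10+10=20
Collecting distinct sums: A + B = {2, 4, 5, 8, 9, 10, 11, 12, 14, 15, 16, 19, 20}
|A + B| = 13

A + B = {2, 4, 5, 8, 9, 10, 11, 12, 14, 15, 16, 19, 20}


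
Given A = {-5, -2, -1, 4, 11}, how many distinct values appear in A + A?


A + A = {a + a' : a, a' ∈ A}; |A| = 5.
General bounds: 2|A| - 1 ≤ |A + A| ≤ |A|(|A|+1)/2, i.e. 9 ≤ |A + A| ≤ 15.
Lower bound 2|A|-1 is attained iff A is an arithmetic progression.
Enumerate sums a + a' for a ≤ a' (symmetric, so this suffices):
a = -5: -5+-5=-10, -5+-2=-7, -5+-1=-6, -5+4=-1, -5+11=6
a = -2: -2+-2=-4, -2+-1=-3, -2+4=2, -2+11=9
a = -1: -1+-1=-2, -1+4=3, -1+11=10
a = 4: 4+4=8, 4+11=15
a = 11: 11+11=22
Distinct sums: {-10, -7, -6, -4, -3, -2, -1, 2, 3, 6, 8, 9, 10, 15, 22}
|A + A| = 15

|A + A| = 15


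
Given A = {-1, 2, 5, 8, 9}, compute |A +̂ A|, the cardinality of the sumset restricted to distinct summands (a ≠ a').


Restricted sumset: A +̂ A = {a + a' : a ∈ A, a' ∈ A, a ≠ a'}.
Equivalently, take A + A and drop any sum 2a that is achievable ONLY as a + a for a ∈ A (i.e. sums representable only with equal summands).
Enumerate pairs (a, a') with a < a' (symmetric, so each unordered pair gives one sum; this covers all a ≠ a'):
  -1 + 2 = 1
  -1 + 5 = 4
  -1 + 8 = 7
  -1 + 9 = 8
  2 + 5 = 7
  2 + 8 = 10
  2 + 9 = 11
  5 + 8 = 13
  5 + 9 = 14
  8 + 9 = 17
Collected distinct sums: {1, 4, 7, 8, 10, 11, 13, 14, 17}
|A +̂ A| = 9
(Reference bound: |A +̂ A| ≥ 2|A| - 3 for |A| ≥ 2, with |A| = 5 giving ≥ 7.)

|A +̂ A| = 9


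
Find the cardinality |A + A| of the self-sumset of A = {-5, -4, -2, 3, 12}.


A + A = {a + a' : a, a' ∈ A}; |A| = 5.
General bounds: 2|A| - 1 ≤ |A + A| ≤ |A|(|A|+1)/2, i.e. 9 ≤ |A + A| ≤ 15.
Lower bound 2|A|-1 is attained iff A is an arithmetic progression.
Enumerate sums a + a' for a ≤ a' (symmetric, so this suffices):
a = -5: -5+-5=-10, -5+-4=-9, -5+-2=-7, -5+3=-2, -5+12=7
a = -4: -4+-4=-8, -4+-2=-6, -4+3=-1, -4+12=8
a = -2: -2+-2=-4, -2+3=1, -2+12=10
a = 3: 3+3=6, 3+12=15
a = 12: 12+12=24
Distinct sums: {-10, -9, -8, -7, -6, -4, -2, -1, 1, 6, 7, 8, 10, 15, 24}
|A + A| = 15

|A + A| = 15


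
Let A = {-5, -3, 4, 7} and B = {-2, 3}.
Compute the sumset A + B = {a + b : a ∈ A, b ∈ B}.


A + B = {a + b : a ∈ A, b ∈ B}.
Enumerate all |A|·|B| = 4·2 = 8 pairs (a, b) and collect distinct sums.
a = -5: -5+-2=-7, -5+3=-2
a = -3: -3+-2=-5, -3+3=0
a = 4: 4+-2=2, 4+3=7
a = 7: 7+-2=5, 7+3=10
Collecting distinct sums: A + B = {-7, -5, -2, 0, 2, 5, 7, 10}
|A + B| = 8

A + B = {-7, -5, -2, 0, 2, 5, 7, 10}


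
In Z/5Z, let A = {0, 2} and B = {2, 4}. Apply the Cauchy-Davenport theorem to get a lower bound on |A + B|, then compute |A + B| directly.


Cauchy-Davenport: |A + B| ≥ min(p, |A| + |B| - 1) for A, B nonempty in Z/pZ.
|A| = 2, |B| = 2, p = 5.
CD lower bound = min(5, 2 + 2 - 1) = min(5, 3) = 3.
Compute A + B mod 5 directly:
a = 0: 0+2=2, 0+4=4
a = 2: 2+2=4, 2+4=1
A + B = {1, 2, 4}, so |A + B| = 3.
Verify: 3 ≥ 3? Yes ✓.

CD lower bound = 3, actual |A + B| = 3.


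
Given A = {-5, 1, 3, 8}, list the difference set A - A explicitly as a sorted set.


A - A = {a - a' : a, a' ∈ A}.
Compute a - a' for each ordered pair (a, a'):
a = -5: -5--5=0, -5-1=-6, -5-3=-8, -5-8=-13
a = 1: 1--5=6, 1-1=0, 1-3=-2, 1-8=-7
a = 3: 3--5=8, 3-1=2, 3-3=0, 3-8=-5
a = 8: 8--5=13, 8-1=7, 8-3=5, 8-8=0
Collecting distinct values (and noting 0 appears from a-a):
A - A = {-13, -8, -7, -6, -5, -2, 0, 2, 5, 6, 7, 8, 13}
|A - A| = 13

A - A = {-13, -8, -7, -6, -5, -2, 0, 2, 5, 6, 7, 8, 13}


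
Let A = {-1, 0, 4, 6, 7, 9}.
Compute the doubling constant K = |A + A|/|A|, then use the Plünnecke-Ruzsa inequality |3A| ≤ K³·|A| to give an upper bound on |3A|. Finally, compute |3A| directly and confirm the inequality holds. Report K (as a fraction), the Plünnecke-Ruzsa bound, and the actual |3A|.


|A| = 6.
Step 1: Compute A + A by enumerating all 36 pairs.
A + A = {-2, -1, 0, 3, 4, 5, 6, 7, 8, 9, 10, 11, 12, 13, 14, 15, 16, 18}, so |A + A| = 18.
Step 2: Doubling constant K = |A + A|/|A| = 18/6 = 18/6 ≈ 3.0000.
Step 3: Plünnecke-Ruzsa gives |3A| ≤ K³·|A| = (3.0000)³ · 6 ≈ 162.0000.
Step 4: Compute 3A = A + A + A directly by enumerating all triples (a,b,c) ∈ A³; |3A| = 29.
Step 5: Check 29 ≤ 162.0000? Yes ✓.

K = 18/6, Plünnecke-Ruzsa bound K³|A| ≈ 162.0000, |3A| = 29, inequality holds.


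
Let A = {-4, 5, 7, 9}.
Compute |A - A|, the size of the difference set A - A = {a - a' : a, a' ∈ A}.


A - A = {a - a' : a, a' ∈ A}; |A| = 4.
Bounds: 2|A|-1 ≤ |A - A| ≤ |A|² - |A| + 1, i.e. 7 ≤ |A - A| ≤ 13.
Note: 0 ∈ A - A always (from a - a). The set is symmetric: if d ∈ A - A then -d ∈ A - A.
Enumerate nonzero differences d = a - a' with a > a' (then include -d):
Positive differences: {2, 4, 9, 11, 13}
Full difference set: {0} ∪ (positive diffs) ∪ (negative diffs).
|A - A| = 1 + 2·5 = 11 (matches direct enumeration: 11).

|A - A| = 11


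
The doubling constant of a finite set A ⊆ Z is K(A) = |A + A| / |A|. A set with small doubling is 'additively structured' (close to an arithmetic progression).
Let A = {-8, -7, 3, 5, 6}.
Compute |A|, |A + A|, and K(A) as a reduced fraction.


|A| = 5.
Compute A + A by enumerating all 25 pairs.
A + A = {-16, -15, -14, -5, -4, -3, -2, -1, 6, 8, 9, 10, 11, 12}, so |A + A| = 14.
K = |A + A| / |A| = 14/5 (already in lowest terms) ≈ 2.8000.
Reference: AP of size 5 gives K = 9/5 ≈ 1.8000; a fully generic set of size 5 gives K ≈ 3.0000.

|A| = 5, |A + A| = 14, K = 14/5.


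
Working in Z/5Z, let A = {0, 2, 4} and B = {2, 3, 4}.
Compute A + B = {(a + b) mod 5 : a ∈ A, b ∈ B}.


Work in Z/5Z: reduce every sum a + b modulo 5.
Enumerate all 9 pairs:
a = 0: 0+2=2, 0+3=3, 0+4=4
a = 2: 2+2=4, 2+3=0, 2+4=1
a = 4: 4+2=1, 4+3=2, 4+4=3
Distinct residues collected: {0, 1, 2, 3, 4}
|A + B| = 5 (out of 5 total residues).

A + B = {0, 1, 2, 3, 4}


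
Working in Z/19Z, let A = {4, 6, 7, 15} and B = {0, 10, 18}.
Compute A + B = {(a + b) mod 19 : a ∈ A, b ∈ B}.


Work in Z/19Z: reduce every sum a + b modulo 19.
Enumerate all 12 pairs:
a = 4: 4+0=4, 4+10=14, 4+18=3
a = 6: 6+0=6, 6+10=16, 6+18=5
a = 7: 7+0=7, 7+10=17, 7+18=6
a = 15: 15+0=15, 15+10=6, 15+18=14
Distinct residues collected: {3, 4, 5, 6, 7, 14, 15, 16, 17}
|A + B| = 9 (out of 19 total residues).

A + B = {3, 4, 5, 6, 7, 14, 15, 16, 17}


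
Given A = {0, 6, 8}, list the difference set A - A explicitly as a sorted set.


A - A = {a - a' : a, a' ∈ A}.
Compute a - a' for each ordered pair (a, a'):
a = 0: 0-0=0, 0-6=-6, 0-8=-8
a = 6: 6-0=6, 6-6=0, 6-8=-2
a = 8: 8-0=8, 8-6=2, 8-8=0
Collecting distinct values (and noting 0 appears from a-a):
A - A = {-8, -6, -2, 0, 2, 6, 8}
|A - A| = 7

A - A = {-8, -6, -2, 0, 2, 6, 8}


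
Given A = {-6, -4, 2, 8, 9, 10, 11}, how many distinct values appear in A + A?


A + A = {a + a' : a, a' ∈ A}; |A| = 7.
General bounds: 2|A| - 1 ≤ |A + A| ≤ |A|(|A|+1)/2, i.e. 13 ≤ |A + A| ≤ 28.
Lower bound 2|A|-1 is attained iff A is an arithmetic progression.
Enumerate sums a + a' for a ≤ a' (symmetric, so this suffices):
a = -6: -6+-6=-12, -6+-4=-10, -6+2=-4, -6+8=2, -6+9=3, -6+10=4, -6+11=5
a = -4: -4+-4=-8, -4+2=-2, -4+8=4, -4+9=5, -4+10=6, -4+11=7
a = 2: 2+2=4, 2+8=10, 2+9=11, 2+10=12, 2+11=13
a = 8: 8+8=16, 8+9=17, 8+10=18, 8+11=19
a = 9: 9+9=18, 9+10=19, 9+11=20
a = 10: 10+10=20, 10+11=21
a = 11: 11+11=22
Distinct sums: {-12, -10, -8, -4, -2, 2, 3, 4, 5, 6, 7, 10, 11, 12, 13, 16, 17, 18, 19, 20, 21, 22}
|A + A| = 22

|A + A| = 22


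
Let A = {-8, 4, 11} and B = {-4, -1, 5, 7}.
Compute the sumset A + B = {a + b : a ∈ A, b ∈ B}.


A + B = {a + b : a ∈ A, b ∈ B}.
Enumerate all |A|·|B| = 3·4 = 12 pairs (a, b) and collect distinct sums.
a = -8: -8+-4=-12, -8+-1=-9, -8+5=-3, -8+7=-1
a = 4: 4+-4=0, 4+-1=3, 4+5=9, 4+7=11
a = 11: 11+-4=7, 11+-1=10, 11+5=16, 11+7=18
Collecting distinct sums: A + B = {-12, -9, -3, -1, 0, 3, 7, 9, 10, 11, 16, 18}
|A + B| = 12

A + B = {-12, -9, -3, -1, 0, 3, 7, 9, 10, 11, 16, 18}


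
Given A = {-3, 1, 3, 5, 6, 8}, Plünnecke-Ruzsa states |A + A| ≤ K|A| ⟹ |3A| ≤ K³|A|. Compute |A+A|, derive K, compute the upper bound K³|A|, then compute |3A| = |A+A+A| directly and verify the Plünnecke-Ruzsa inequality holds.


|A| = 6.
Step 1: Compute A + A by enumerating all 36 pairs.
A + A = {-6, -2, 0, 2, 3, 4, 5, 6, 7, 8, 9, 10, 11, 12, 13, 14, 16}, so |A + A| = 17.
Step 2: Doubling constant K = |A + A|/|A| = 17/6 = 17/6 ≈ 2.8333.
Step 3: Plünnecke-Ruzsa gives |3A| ≤ K³·|A| = (2.8333)³ · 6 ≈ 136.4722.
Step 4: Compute 3A = A + A + A directly by enumerating all triples (a,b,c) ∈ A³; |3A| = 28.
Step 5: Check 28 ≤ 136.4722? Yes ✓.

K = 17/6, Plünnecke-Ruzsa bound K³|A| ≈ 136.4722, |3A| = 28, inequality holds.


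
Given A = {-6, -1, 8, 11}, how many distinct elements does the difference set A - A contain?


A - A = {a - a' : a, a' ∈ A}; |A| = 4.
Bounds: 2|A|-1 ≤ |A - A| ≤ |A|² - |A| + 1, i.e. 7 ≤ |A - A| ≤ 13.
Note: 0 ∈ A - A always (from a - a). The set is symmetric: if d ∈ A - A then -d ∈ A - A.
Enumerate nonzero differences d = a - a' with a > a' (then include -d):
Positive differences: {3, 5, 9, 12, 14, 17}
Full difference set: {0} ∪ (positive diffs) ∪ (negative diffs).
|A - A| = 1 + 2·6 = 13 (matches direct enumeration: 13).

|A - A| = 13


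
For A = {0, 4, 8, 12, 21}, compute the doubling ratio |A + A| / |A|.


|A| = 5.
Compute A + A by enumerating all 25 pairs.
A + A = {0, 4, 8, 12, 16, 20, 21, 24, 25, 29, 33, 42}, so |A + A| = 12.
K = |A + A| / |A| = 12/5 (already in lowest terms) ≈ 2.4000.
Reference: AP of size 5 gives K = 9/5 ≈ 1.8000; a fully generic set of size 5 gives K ≈ 3.0000.

|A| = 5, |A + A| = 12, K = 12/5.


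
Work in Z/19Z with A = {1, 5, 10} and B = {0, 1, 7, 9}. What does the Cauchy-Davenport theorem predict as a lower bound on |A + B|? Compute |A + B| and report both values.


Cauchy-Davenport: |A + B| ≥ min(p, |A| + |B| - 1) for A, B nonempty in Z/pZ.
|A| = 3, |B| = 4, p = 19.
CD lower bound = min(19, 3 + 4 - 1) = min(19, 6) = 6.
Compute A + B mod 19 directly:
a = 1: 1+0=1, 1+1=2, 1+7=8, 1+9=10
a = 5: 5+0=5, 5+1=6, 5+7=12, 5+9=14
a = 10: 10+0=10, 10+1=11, 10+7=17, 10+9=0
A + B = {0, 1, 2, 5, 6, 8, 10, 11, 12, 14, 17}, so |A + B| = 11.
Verify: 11 ≥ 6? Yes ✓.

CD lower bound = 6, actual |A + B| = 11.


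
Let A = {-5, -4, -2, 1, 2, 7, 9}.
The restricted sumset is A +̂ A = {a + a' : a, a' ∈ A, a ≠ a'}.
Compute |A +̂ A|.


Restricted sumset: A +̂ A = {a + a' : a ∈ A, a' ∈ A, a ≠ a'}.
Equivalently, take A + A and drop any sum 2a that is achievable ONLY as a + a for a ∈ A (i.e. sums representable only with equal summands).
Enumerate pairs (a, a') with a < a' (symmetric, so each unordered pair gives one sum; this covers all a ≠ a'):
  -5 + -4 = -9
  -5 + -2 = -7
  -5 + 1 = -4
  -5 + 2 = -3
  -5 + 7 = 2
  -5 + 9 = 4
  -4 + -2 = -6
  -4 + 1 = -3
  -4 + 2 = -2
  -4 + 7 = 3
  -4 + 9 = 5
  -2 + 1 = -1
  -2 + 2 = 0
  -2 + 7 = 5
  -2 + 9 = 7
  1 + 2 = 3
  1 + 7 = 8
  1 + 9 = 10
  2 + 7 = 9
  2 + 9 = 11
  7 + 9 = 16
Collected distinct sums: {-9, -7, -6, -4, -3, -2, -1, 0, 2, 3, 4, 5, 7, 8, 9, 10, 11, 16}
|A +̂ A| = 18
(Reference bound: |A +̂ A| ≥ 2|A| - 3 for |A| ≥ 2, with |A| = 7 giving ≥ 11.)

|A +̂ A| = 18


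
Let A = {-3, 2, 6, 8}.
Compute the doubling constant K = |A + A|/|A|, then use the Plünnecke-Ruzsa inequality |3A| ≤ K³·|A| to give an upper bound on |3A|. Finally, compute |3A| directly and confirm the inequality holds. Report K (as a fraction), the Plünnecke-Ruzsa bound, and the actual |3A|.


|A| = 4.
Step 1: Compute A + A by enumerating all 16 pairs.
A + A = {-6, -1, 3, 4, 5, 8, 10, 12, 14, 16}, so |A + A| = 10.
Step 2: Doubling constant K = |A + A|/|A| = 10/4 = 10/4 ≈ 2.5000.
Step 3: Plünnecke-Ruzsa gives |3A| ≤ K³·|A| = (2.5000)³ · 4 ≈ 62.5000.
Step 4: Compute 3A = A + A + A directly by enumerating all triples (a,b,c) ∈ A³; |3A| = 19.
Step 5: Check 19 ≤ 62.5000? Yes ✓.

K = 10/4, Plünnecke-Ruzsa bound K³|A| ≈ 62.5000, |3A| = 19, inequality holds.


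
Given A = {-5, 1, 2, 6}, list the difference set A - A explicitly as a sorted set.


A - A = {a - a' : a, a' ∈ A}.
Compute a - a' for each ordered pair (a, a'):
a = -5: -5--5=0, -5-1=-6, -5-2=-7, -5-6=-11
a = 1: 1--5=6, 1-1=0, 1-2=-1, 1-6=-5
a = 2: 2--5=7, 2-1=1, 2-2=0, 2-6=-4
a = 6: 6--5=11, 6-1=5, 6-2=4, 6-6=0
Collecting distinct values (and noting 0 appears from a-a):
A - A = {-11, -7, -6, -5, -4, -1, 0, 1, 4, 5, 6, 7, 11}
|A - A| = 13

A - A = {-11, -7, -6, -5, -4, -1, 0, 1, 4, 5, 6, 7, 11}


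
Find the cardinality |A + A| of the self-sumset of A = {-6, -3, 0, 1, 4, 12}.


A + A = {a + a' : a, a' ∈ A}; |A| = 6.
General bounds: 2|A| - 1 ≤ |A + A| ≤ |A|(|A|+1)/2, i.e. 11 ≤ |A + A| ≤ 21.
Lower bound 2|A|-1 is attained iff A is an arithmetic progression.
Enumerate sums a + a' for a ≤ a' (symmetric, so this suffices):
a = -6: -6+-6=-12, -6+-3=-9, -6+0=-6, -6+1=-5, -6+4=-2, -6+12=6
a = -3: -3+-3=-6, -3+0=-3, -3+1=-2, -3+4=1, -3+12=9
a = 0: 0+0=0, 0+1=1, 0+4=4, 0+12=12
a = 1: 1+1=2, 1+4=5, 1+12=13
a = 4: 4+4=8, 4+12=16
a = 12: 12+12=24
Distinct sums: {-12, -9, -6, -5, -3, -2, 0, 1, 2, 4, 5, 6, 8, 9, 12, 13, 16, 24}
|A + A| = 18

|A + A| = 18


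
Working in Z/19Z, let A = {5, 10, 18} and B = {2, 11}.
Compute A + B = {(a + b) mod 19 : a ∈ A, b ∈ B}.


Work in Z/19Z: reduce every sum a + b modulo 19.
Enumerate all 6 pairs:
a = 5: 5+2=7, 5+11=16
a = 10: 10+2=12, 10+11=2
a = 18: 18+2=1, 18+11=10
Distinct residues collected: {1, 2, 7, 10, 12, 16}
|A + B| = 6 (out of 19 total residues).

A + B = {1, 2, 7, 10, 12, 16}


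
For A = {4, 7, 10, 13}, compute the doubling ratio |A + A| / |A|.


|A| = 4.
Compute A + A by enumerating all 16 pairs.
A + A = {8, 11, 14, 17, 20, 23, 26}, so |A + A| = 7.
K = |A + A| / |A| = 7/4 (already in lowest terms) ≈ 1.7500.
Reference: AP of size 4 gives K = 7/4 ≈ 1.7500; a fully generic set of size 4 gives K ≈ 2.5000.

|A| = 4, |A + A| = 7, K = 7/4.


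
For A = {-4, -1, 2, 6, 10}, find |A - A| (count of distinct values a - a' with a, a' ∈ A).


A - A = {a - a' : a, a' ∈ A}; |A| = 5.
Bounds: 2|A|-1 ≤ |A - A| ≤ |A|² - |A| + 1, i.e. 9 ≤ |A - A| ≤ 21.
Note: 0 ∈ A - A always (from a - a). The set is symmetric: if d ∈ A - A then -d ∈ A - A.
Enumerate nonzero differences d = a - a' with a > a' (then include -d):
Positive differences: {3, 4, 6, 7, 8, 10, 11, 14}
Full difference set: {0} ∪ (positive diffs) ∪ (negative diffs).
|A - A| = 1 + 2·8 = 17 (matches direct enumeration: 17).

|A - A| = 17


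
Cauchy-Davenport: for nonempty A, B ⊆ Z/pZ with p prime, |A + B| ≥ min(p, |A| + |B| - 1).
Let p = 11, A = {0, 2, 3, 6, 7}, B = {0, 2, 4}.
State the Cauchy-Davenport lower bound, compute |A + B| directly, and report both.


Cauchy-Davenport: |A + B| ≥ min(p, |A| + |B| - 1) for A, B nonempty in Z/pZ.
|A| = 5, |B| = 3, p = 11.
CD lower bound = min(11, 5 + 3 - 1) = min(11, 7) = 7.
Compute A + B mod 11 directly:
a = 0: 0+0=0, 0+2=2, 0+4=4
a = 2: 2+0=2, 2+2=4, 2+4=6
a = 3: 3+0=3, 3+2=5, 3+4=7
a = 6: 6+0=6, 6+2=8, 6+4=10
a = 7: 7+0=7, 7+2=9, 7+4=0
A + B = {0, 2, 3, 4, 5, 6, 7, 8, 9, 10}, so |A + B| = 10.
Verify: 10 ≥ 7? Yes ✓.

CD lower bound = 7, actual |A + B| = 10.


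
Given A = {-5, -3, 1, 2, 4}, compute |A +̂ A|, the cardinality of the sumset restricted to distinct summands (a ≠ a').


Restricted sumset: A +̂ A = {a + a' : a ∈ A, a' ∈ A, a ≠ a'}.
Equivalently, take A + A and drop any sum 2a that is achievable ONLY as a + a for a ∈ A (i.e. sums representable only with equal summands).
Enumerate pairs (a, a') with a < a' (symmetric, so each unordered pair gives one sum; this covers all a ≠ a'):
  -5 + -3 = -8
  -5 + 1 = -4
  -5 + 2 = -3
  -5 + 4 = -1
  -3 + 1 = -2
  -3 + 2 = -1
  -3 + 4 = 1
  1 + 2 = 3
  1 + 4 = 5
  2 + 4 = 6
Collected distinct sums: {-8, -4, -3, -2, -1, 1, 3, 5, 6}
|A +̂ A| = 9
(Reference bound: |A +̂ A| ≥ 2|A| - 3 for |A| ≥ 2, with |A| = 5 giving ≥ 7.)

|A +̂ A| = 9


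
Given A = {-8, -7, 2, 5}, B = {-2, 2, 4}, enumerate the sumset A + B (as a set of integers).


A + B = {a + b : a ∈ A, b ∈ B}.
Enumerate all |A|·|B| = 4·3 = 12 pairs (a, b) and collect distinct sums.
a = -8: -8+-2=-10, -8+2=-6, -8+4=-4
a = -7: -7+-2=-9, -7+2=-5, -7+4=-3
a = 2: 2+-2=0, 2+2=4, 2+4=6
a = 5: 5+-2=3, 5+2=7, 5+4=9
Collecting distinct sums: A + B = {-10, -9, -6, -5, -4, -3, 0, 3, 4, 6, 7, 9}
|A + B| = 12

A + B = {-10, -9, -6, -5, -4, -3, 0, 3, 4, 6, 7, 9}


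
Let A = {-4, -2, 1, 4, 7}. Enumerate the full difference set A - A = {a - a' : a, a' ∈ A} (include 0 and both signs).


A - A = {a - a' : a, a' ∈ A}.
Compute a - a' for each ordered pair (a, a'):
a = -4: -4--4=0, -4--2=-2, -4-1=-5, -4-4=-8, -4-7=-11
a = -2: -2--4=2, -2--2=0, -2-1=-3, -2-4=-6, -2-7=-9
a = 1: 1--4=5, 1--2=3, 1-1=0, 1-4=-3, 1-7=-6
a = 4: 4--4=8, 4--2=6, 4-1=3, 4-4=0, 4-7=-3
a = 7: 7--4=11, 7--2=9, 7-1=6, 7-4=3, 7-7=0
Collecting distinct values (and noting 0 appears from a-a):
A - A = {-11, -9, -8, -6, -5, -3, -2, 0, 2, 3, 5, 6, 8, 9, 11}
|A - A| = 15

A - A = {-11, -9, -8, -6, -5, -3, -2, 0, 2, 3, 5, 6, 8, 9, 11}


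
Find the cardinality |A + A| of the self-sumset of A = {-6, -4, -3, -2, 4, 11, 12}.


A + A = {a + a' : a, a' ∈ A}; |A| = 7.
General bounds: 2|A| - 1 ≤ |A + A| ≤ |A|(|A|+1)/2, i.e. 13 ≤ |A + A| ≤ 28.
Lower bound 2|A|-1 is attained iff A is an arithmetic progression.
Enumerate sums a + a' for a ≤ a' (symmetric, so this suffices):
a = -6: -6+-6=-12, -6+-4=-10, -6+-3=-9, -6+-2=-8, -6+4=-2, -6+11=5, -6+12=6
a = -4: -4+-4=-8, -4+-3=-7, -4+-2=-6, -4+4=0, -4+11=7, -4+12=8
a = -3: -3+-3=-6, -3+-2=-5, -3+4=1, -3+11=8, -3+12=9
a = -2: -2+-2=-4, -2+4=2, -2+11=9, -2+12=10
a = 4: 4+4=8, 4+11=15, 4+12=16
a = 11: 11+11=22, 11+12=23
a = 12: 12+12=24
Distinct sums: {-12, -10, -9, -8, -7, -6, -5, -4, -2, 0, 1, 2, 5, 6, 7, 8, 9, 10, 15, 16, 22, 23, 24}
|A + A| = 23

|A + A| = 23


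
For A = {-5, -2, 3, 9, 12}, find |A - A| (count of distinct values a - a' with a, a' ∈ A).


A - A = {a - a' : a, a' ∈ A}; |A| = 5.
Bounds: 2|A|-1 ≤ |A - A| ≤ |A|² - |A| + 1, i.e. 9 ≤ |A - A| ≤ 21.
Note: 0 ∈ A - A always (from a - a). The set is symmetric: if d ∈ A - A then -d ∈ A - A.
Enumerate nonzero differences d = a - a' with a > a' (then include -d):
Positive differences: {3, 5, 6, 8, 9, 11, 14, 17}
Full difference set: {0} ∪ (positive diffs) ∪ (negative diffs).
|A - A| = 1 + 2·8 = 17 (matches direct enumeration: 17).

|A - A| = 17


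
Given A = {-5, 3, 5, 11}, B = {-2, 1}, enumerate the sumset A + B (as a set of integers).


A + B = {a + b : a ∈ A, b ∈ B}.
Enumerate all |A|·|B| = 4·2 = 8 pairs (a, b) and collect distinct sums.
a = -5: -5+-2=-7, -5+1=-4
a = 3: 3+-2=1, 3+1=4
a = 5: 5+-2=3, 5+1=6
a = 11: 11+-2=9, 11+1=12
Collecting distinct sums: A + B = {-7, -4, 1, 3, 4, 6, 9, 12}
|A + B| = 8

A + B = {-7, -4, 1, 3, 4, 6, 9, 12}


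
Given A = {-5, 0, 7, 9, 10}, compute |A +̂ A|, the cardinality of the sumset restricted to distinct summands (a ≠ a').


Restricted sumset: A +̂ A = {a + a' : a ∈ A, a' ∈ A, a ≠ a'}.
Equivalently, take A + A and drop any sum 2a that is achievable ONLY as a + a for a ∈ A (i.e. sums representable only with equal summands).
Enumerate pairs (a, a') with a < a' (symmetric, so each unordered pair gives one sum; this covers all a ≠ a'):
  -5 + 0 = -5
  -5 + 7 = 2
  -5 + 9 = 4
  -5 + 10 = 5
  0 + 7 = 7
  0 + 9 = 9
  0 + 10 = 10
  7 + 9 = 16
  7 + 10 = 17
  9 + 10 = 19
Collected distinct sums: {-5, 2, 4, 5, 7, 9, 10, 16, 17, 19}
|A +̂ A| = 10
(Reference bound: |A +̂ A| ≥ 2|A| - 3 for |A| ≥ 2, with |A| = 5 giving ≥ 7.)

|A +̂ A| = 10


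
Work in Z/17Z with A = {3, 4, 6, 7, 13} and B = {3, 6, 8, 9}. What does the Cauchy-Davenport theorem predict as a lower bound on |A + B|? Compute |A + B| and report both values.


Cauchy-Davenport: |A + B| ≥ min(p, |A| + |B| - 1) for A, B nonempty in Z/pZ.
|A| = 5, |B| = 4, p = 17.
CD lower bound = min(17, 5 + 4 - 1) = min(17, 8) = 8.
Compute A + B mod 17 directly:
a = 3: 3+3=6, 3+6=9, 3+8=11, 3+9=12
a = 4: 4+3=7, 4+6=10, 4+8=12, 4+9=13
a = 6: 6+3=9, 6+6=12, 6+8=14, 6+9=15
a = 7: 7+3=10, 7+6=13, 7+8=15, 7+9=16
a = 13: 13+3=16, 13+6=2, 13+8=4, 13+9=5
A + B = {2, 4, 5, 6, 7, 9, 10, 11, 12, 13, 14, 15, 16}, so |A + B| = 13.
Verify: 13 ≥ 8? Yes ✓.

CD lower bound = 8, actual |A + B| = 13.


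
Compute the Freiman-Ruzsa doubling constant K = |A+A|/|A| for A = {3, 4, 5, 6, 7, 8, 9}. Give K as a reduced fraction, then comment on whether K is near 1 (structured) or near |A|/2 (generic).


|A| = 7.
Compute A + A by enumerating all 49 pairs.
A + A = {6, 7, 8, 9, 10, 11, 12, 13, 14, 15, 16, 17, 18}, so |A + A| = 13.
K = |A + A| / |A| = 13/7 (already in lowest terms) ≈ 1.8571.
Reference: AP of size 7 gives K = 13/7 ≈ 1.8571; a fully generic set of size 7 gives K ≈ 4.0000.

|A| = 7, |A + A| = 13, K = 13/7.


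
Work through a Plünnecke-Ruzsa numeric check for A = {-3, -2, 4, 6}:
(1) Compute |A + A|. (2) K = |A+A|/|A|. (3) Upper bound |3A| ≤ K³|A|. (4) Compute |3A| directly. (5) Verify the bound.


|A| = 4.
Step 1: Compute A + A by enumerating all 16 pairs.
A + A = {-6, -5, -4, 1, 2, 3, 4, 8, 10, 12}, so |A + A| = 10.
Step 2: Doubling constant K = |A + A|/|A| = 10/4 = 10/4 ≈ 2.5000.
Step 3: Plünnecke-Ruzsa gives |3A| ≤ K³·|A| = (2.5000)³ · 4 ≈ 62.5000.
Step 4: Compute 3A = A + A + A directly by enumerating all triples (a,b,c) ∈ A³; |3A| = 19.
Step 5: Check 19 ≤ 62.5000? Yes ✓.

K = 10/4, Plünnecke-Ruzsa bound K³|A| ≈ 62.5000, |3A| = 19, inequality holds.


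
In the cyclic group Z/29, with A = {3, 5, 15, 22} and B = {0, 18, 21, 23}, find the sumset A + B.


Work in Z/29Z: reduce every sum a + b modulo 29.
Enumerate all 16 pairs:
a = 3: 3+0=3, 3+18=21, 3+21=24, 3+23=26
a = 5: 5+0=5, 5+18=23, 5+21=26, 5+23=28
a = 15: 15+0=15, 15+18=4, 15+21=7, 15+23=9
a = 22: 22+0=22, 22+18=11, 22+21=14, 22+23=16
Distinct residues collected: {3, 4, 5, 7, 9, 11, 14, 15, 16, 21, 22, 23, 24, 26, 28}
|A + B| = 15 (out of 29 total residues).

A + B = {3, 4, 5, 7, 9, 11, 14, 15, 16, 21, 22, 23, 24, 26, 28}


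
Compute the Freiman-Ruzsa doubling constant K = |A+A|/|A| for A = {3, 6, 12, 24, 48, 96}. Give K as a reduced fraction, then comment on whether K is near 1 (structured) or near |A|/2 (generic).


|A| = 6.
Compute A + A by enumerating all 36 pairs.
A + A = {6, 9, 12, 15, 18, 24, 27, 30, 36, 48, 51, 54, 60, 72, 96, 99, 102, 108, 120, 144, 192}, so |A + A| = 21.
K = |A + A| / |A| = 21/6 = 7/2 ≈ 3.5000.
Reference: AP of size 6 gives K = 11/6 ≈ 1.8333; a fully generic set of size 6 gives K ≈ 3.5000.

|A| = 6, |A + A| = 21, K = 21/6 = 7/2.
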